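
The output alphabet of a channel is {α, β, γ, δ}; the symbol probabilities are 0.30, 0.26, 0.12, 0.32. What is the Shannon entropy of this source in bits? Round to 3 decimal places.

1.919 bits

H = −Σ pᵢ log₂ pᵢ.
−0.30·log₂(0.30) = 0.5211
−0.26·log₂(0.26) = 0.5053
−0.12·log₂(0.12) = 0.3671
−0.32·log₂(0.32) = 0.5260
Sum ≈ 1.9195 → 1.919 bits.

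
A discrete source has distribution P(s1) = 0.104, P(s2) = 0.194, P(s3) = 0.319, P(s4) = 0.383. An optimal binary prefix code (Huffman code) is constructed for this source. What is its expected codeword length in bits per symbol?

Repeatedly combine the two least-probable nodes; the expected code length is the sum of the merged weights.
merge 13/125 + 97/500 → 149/500
merge 149/500 + 319/1000 → 617/1000
merge 383/1000 + 617/1000 → 1
L = 149/500 + 617/1000 + 1 = 383/200 = 1.915 bits/symbol.

1.915 bits/symbol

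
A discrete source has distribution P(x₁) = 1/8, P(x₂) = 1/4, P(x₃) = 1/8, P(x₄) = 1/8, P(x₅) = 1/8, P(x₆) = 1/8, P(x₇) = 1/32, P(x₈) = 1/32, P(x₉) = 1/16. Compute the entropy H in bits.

2.9375 bits

Each probability is a power of 1/2, so log₂(1/p) is an integer.
H = Σ p·log₂(1/p) = 1/8·3 + 1/4·2 + 1/8·3 + 1/8·3 + 1/8·3 + 1/8·3 + 1/32·5 + 1/32·5 + 1/16·4 = 2.9375 bits.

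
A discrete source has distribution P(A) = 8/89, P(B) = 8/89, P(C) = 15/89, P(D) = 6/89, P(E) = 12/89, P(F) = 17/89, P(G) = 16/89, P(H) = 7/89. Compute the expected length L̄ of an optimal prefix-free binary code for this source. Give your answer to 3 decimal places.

2.955 bits/symbol

Repeatedly combine the two least-probable nodes; the expected code length is the sum of the merged weights.
merge 6/89 + 7/89 → 13/89
merge 8/89 + 8/89 → 16/89
merge 12/89 + 13/89 → 25/89
merge 15/89 + 16/89 → 31/89
merge 16/89 + 17/89 → 33/89
merge 25/89 + 31/89 → 56/89
merge 33/89 + 56/89 → 1
L = 13/89 + 16/89 + 25/89 + 31/89 + 33/89 + 56/89 + 1 = 263/89 ≈ 2.955 bits/symbol.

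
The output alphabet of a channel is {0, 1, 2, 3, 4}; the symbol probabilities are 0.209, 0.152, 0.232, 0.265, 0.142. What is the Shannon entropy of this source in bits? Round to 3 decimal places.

H = −Σ pᵢ log₂ pᵢ.
−0.209·log₂(0.209) = 0.4720
−0.152·log₂(0.152) = 0.4131
−0.232·log₂(0.232) = 0.4890
−0.265·log₂(0.265) = 0.5077
−0.142·log₂(0.142) = 0.3999
Sum ≈ 2.2817 → 2.282 bits.

2.282 bits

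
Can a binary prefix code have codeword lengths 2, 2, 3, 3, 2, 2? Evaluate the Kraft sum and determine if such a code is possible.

With common denominator 2^3 = 8: Σ 2^(−ℓᵢ) = 2/8 + 2/8 + 1/8 + 1/8 + 2/8 + 2/8 = 10/8 = 1.25.
Kraft's inequality requires Σ ≤ 1; here Σ = 1.25 > 1, so no such prefix code exists.

1.25; no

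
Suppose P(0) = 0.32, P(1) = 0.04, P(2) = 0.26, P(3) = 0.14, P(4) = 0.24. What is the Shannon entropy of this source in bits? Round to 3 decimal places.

2.108 bits

H = −Σ pᵢ log₂ pᵢ.
−0.32·log₂(0.32) = 0.5260
−0.04·log₂(0.04) = 0.1858
−0.26·log₂(0.26) = 0.5053
−0.14·log₂(0.14) = 0.3971
−0.24·log₂(0.24) = 0.4941
Sum ≈ 2.1083 → 2.108 bits.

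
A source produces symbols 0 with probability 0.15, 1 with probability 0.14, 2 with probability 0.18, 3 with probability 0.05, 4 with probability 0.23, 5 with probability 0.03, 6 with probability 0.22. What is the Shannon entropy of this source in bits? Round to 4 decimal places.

H = −Σ pᵢ log₂ pᵢ.
−0.15·log₂(0.15) = 0.4105
−0.14·log₂(0.14) = 0.3971
−0.18·log₂(0.18) = 0.4453
−0.05·log₂(0.05) = 0.2161
−0.23·log₂(0.23) = 0.4877
−0.03·log₂(0.03) = 0.1518
−0.22·log₂(0.22) = 0.4806
Sum ≈ 2.5891 → 2.5891 bits.

2.5891 bits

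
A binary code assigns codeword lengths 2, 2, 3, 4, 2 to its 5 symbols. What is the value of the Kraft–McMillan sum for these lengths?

With common denominator 2^4 = 16: Σ 2^(−ℓᵢ) = 4/16 + 4/16 + 2/16 + 1/16 + 4/16 = 15/16 = 0.9375.

0.9375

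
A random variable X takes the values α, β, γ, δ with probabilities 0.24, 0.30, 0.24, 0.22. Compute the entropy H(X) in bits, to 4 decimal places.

1.9899 bits

H = −Σ pᵢ log₂ pᵢ.
−0.24·log₂(0.24) = 0.4941
−0.30·log₂(0.30) = 0.5211
−0.24·log₂(0.24) = 0.4941
−0.22·log₂(0.22) = 0.4806
Sum ≈ 1.9899 → 1.9899 bits.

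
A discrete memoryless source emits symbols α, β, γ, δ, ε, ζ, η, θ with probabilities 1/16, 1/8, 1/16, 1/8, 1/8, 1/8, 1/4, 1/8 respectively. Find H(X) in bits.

2.875 bits

Each probability is a power of 1/2, so log₂(1/p) is an integer.
H = Σ p·log₂(1/p) = 1/16·4 + 1/8·3 + 1/16·4 + 1/8·3 + 1/8·3 + 1/8·3 + 1/4·2 + 1/8·3 = 2.875 bits.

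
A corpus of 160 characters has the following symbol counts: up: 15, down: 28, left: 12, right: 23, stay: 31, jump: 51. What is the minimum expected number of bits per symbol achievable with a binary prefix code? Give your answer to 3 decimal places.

Probabilities are the counts divided by 160.
Repeatedly combine the two least-probable nodes; the expected code length is the sum of the merged weights.
merge 3/40 + 3/32 → 27/160
merge 23/160 + 27/160 → 5/16
merge 7/40 + 31/160 → 59/160
merge 5/16 + 51/160 → 101/160
merge 59/160 + 101/160 → 1
L = 27/160 + 5/16 + 59/160 + 101/160 + 1 = 397/160 ≈ 2.481 bits/symbol.

2.481 bits/symbol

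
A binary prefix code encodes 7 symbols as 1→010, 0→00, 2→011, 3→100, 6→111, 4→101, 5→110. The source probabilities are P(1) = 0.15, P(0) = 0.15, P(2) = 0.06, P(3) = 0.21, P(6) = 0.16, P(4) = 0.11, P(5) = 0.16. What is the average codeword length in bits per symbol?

2.85 bits/symbol

L̄ = Σ pᵢ·ℓᵢ = 0.15·3 + 0.15·2 + 0.06·3 + 0.21·3 + 0.16·3 + 0.11·3 + 0.16·3 = 2.85 bits/symbol.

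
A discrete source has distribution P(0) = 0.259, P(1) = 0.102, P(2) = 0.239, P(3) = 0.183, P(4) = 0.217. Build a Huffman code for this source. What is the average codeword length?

Repeatedly combine the two least-probable nodes; the expected code length is the sum of the merged weights.
merge 51/500 + 183/1000 → 57/200
merge 217/1000 + 239/1000 → 57/125
merge 259/1000 + 57/200 → 68/125
merge 57/125 + 68/125 → 1
L = 57/200 + 57/125 + 68/125 + 1 = 457/200 = 2.285 bits/symbol.

2.285 bits/symbol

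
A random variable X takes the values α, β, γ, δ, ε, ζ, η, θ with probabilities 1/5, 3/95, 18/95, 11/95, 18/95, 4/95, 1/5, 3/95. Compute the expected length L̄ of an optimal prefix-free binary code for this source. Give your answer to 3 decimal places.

Repeatedly combine the two least-probable nodes; the expected code length is the sum of the merged weights.
merge 3/95 + 3/95 → 6/95
merge 4/95 + 6/95 → 2/19
merge 2/19 + 11/95 → 21/95
merge 18/95 + 18/95 → 36/95
merge 1/5 + 1/5 → 2/5
merge 21/95 + 36/95 → 3/5
merge 2/5 + 3/5 → 1
L = 6/95 + 2/19 + 21/95 + 36/95 + 2/5 + 3/5 + 1 = 263/95 ≈ 2.768 bits/symbol.

2.768 bits/symbol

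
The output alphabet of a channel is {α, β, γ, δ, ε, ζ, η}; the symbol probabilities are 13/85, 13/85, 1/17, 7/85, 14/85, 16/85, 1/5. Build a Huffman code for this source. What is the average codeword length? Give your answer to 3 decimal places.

Repeatedly combine the two least-probable nodes; the expected code length is the sum of the merged weights.
merge 1/17 + 7/85 → 12/85
merge 12/85 + 13/85 → 5/17
merge 13/85 + 14/85 → 27/85
merge 16/85 + 1/5 → 33/85
merge 5/17 + 27/85 → 52/85
merge 33/85 + 52/85 → 1
L = 12/85 + 5/17 + 27/85 + 33/85 + 52/85 + 1 = 234/85 ≈ 2.753 bits/symbol.

2.753 bits/symbol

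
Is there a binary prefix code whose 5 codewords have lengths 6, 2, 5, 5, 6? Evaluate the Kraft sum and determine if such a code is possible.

0.34375; yes

With common denominator 2^6 = 64: Σ 2^(−ℓᵢ) = 1/64 + 16/64 + 2/64 + 2/64 + 1/64 = 22/64 = 0.34375.
Kraft's inequality requires Σ ≤ 1; here Σ = 0.34375 ≤ 1, so such a prefix code exists.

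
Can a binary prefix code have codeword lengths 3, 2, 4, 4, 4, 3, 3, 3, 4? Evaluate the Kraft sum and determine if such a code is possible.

With common denominator 2^4 = 16: Σ 2^(−ℓᵢ) = 2/16 + 4/16 + 1/16 + 1/16 + 1/16 + 2/16 + 2/16 + 2/16 + 1/16 = 16/16 = 1.
Kraft's inequality requires Σ ≤ 1; here Σ = 1 ≤ 1, so such a prefix code exists.

1; yes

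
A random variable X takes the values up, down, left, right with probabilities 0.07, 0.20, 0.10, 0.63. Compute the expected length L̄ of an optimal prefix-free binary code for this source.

1.54 bits/symbol

Repeatedly combine the two least-probable nodes; the expected code length is the sum of the merged weights.
merge 7/100 + 1/10 → 17/100
merge 17/100 + 1/5 → 37/100
merge 37/100 + 63/100 → 1
L = 17/100 + 37/100 + 1 = 77/50 = 1.54 bits/symbol.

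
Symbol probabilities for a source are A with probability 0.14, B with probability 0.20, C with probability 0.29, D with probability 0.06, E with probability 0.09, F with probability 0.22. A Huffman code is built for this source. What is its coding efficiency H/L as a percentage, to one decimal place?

99.0%

Entropy H = −Σ p log₂ p ≈ 2.4162 bits.
Huffman merges: 3/50+9/100→3/20; 7/50+3/20→29/100; 1/5+11/50→21/50; 29/100+29/100→29/50; 21/50+29/50→1. L = 61/25 ≈ 2.4400.
Efficiency = H/L = 2.4162/2.4400 = 99.0%.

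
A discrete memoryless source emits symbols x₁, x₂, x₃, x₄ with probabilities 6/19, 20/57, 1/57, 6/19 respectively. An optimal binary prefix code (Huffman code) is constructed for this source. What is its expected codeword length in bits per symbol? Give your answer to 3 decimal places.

1.982 bits/symbol

Repeatedly combine the two least-probable nodes; the expected code length is the sum of the merged weights.
merge 1/57 + 6/19 → 1/3
merge 6/19 + 1/3 → 37/57
merge 20/57 + 37/57 → 1
L = 1/3 + 37/57 + 1 = 113/57 ≈ 1.982 bits/symbol.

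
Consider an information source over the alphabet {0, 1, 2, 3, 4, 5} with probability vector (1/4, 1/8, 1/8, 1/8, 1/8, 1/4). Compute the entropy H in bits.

Each probability is a power of 1/2, so log₂(1/p) is an integer.
H = Σ p·log₂(1/p) = 1/4·2 + 1/8·3 + 1/8·3 + 1/8·3 + 1/8·3 + 1/4·2 = 2.5 bits.

2.5 bits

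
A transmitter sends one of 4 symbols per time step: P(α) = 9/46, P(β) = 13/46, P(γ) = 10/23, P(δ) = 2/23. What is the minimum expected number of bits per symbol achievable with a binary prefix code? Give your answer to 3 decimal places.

Repeatedly combine the two least-probable nodes; the expected code length is the sum of the merged weights.
merge 2/23 + 9/46 → 13/46
merge 13/46 + 13/46 → 13/23
merge 10/23 + 13/23 → 1
L = 13/46 + 13/23 + 1 = 85/46 ≈ 1.848 bits/symbol.

1.848 bits/symbol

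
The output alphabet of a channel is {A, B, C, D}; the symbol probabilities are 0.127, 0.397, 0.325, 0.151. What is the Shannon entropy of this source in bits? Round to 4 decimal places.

1.8460 bits

H = −Σ pᵢ log₂ pᵢ.
−0.127·log₂(0.127) = 0.3781
−0.397·log₂(0.397) = 0.5291
−0.325·log₂(0.325) = 0.5270
−0.151·log₂(0.151) = 0.4118
Sum ≈ 1.8460 → 1.8460 bits.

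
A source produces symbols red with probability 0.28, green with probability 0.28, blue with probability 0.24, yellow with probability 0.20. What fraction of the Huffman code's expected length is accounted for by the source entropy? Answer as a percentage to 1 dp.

Entropy H = −Σ p log₂ p ≈ 1.9870 bits.
Huffman merges: 1/5+6/25→11/25; 7/25+7/25→14/25; 11/25+14/25→1. L = 2 ≈ 2.0000.
Efficiency = H/L = 1.9870/2.0000 = 99.3%.

99.3%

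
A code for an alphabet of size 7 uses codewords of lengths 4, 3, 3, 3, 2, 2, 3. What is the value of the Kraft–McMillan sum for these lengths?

With common denominator 2^4 = 16: Σ 2^(−ℓᵢ) = 1/16 + 2/16 + 2/16 + 2/16 + 4/16 + 4/16 + 2/16 = 17/16 = 1.0625.

1.0625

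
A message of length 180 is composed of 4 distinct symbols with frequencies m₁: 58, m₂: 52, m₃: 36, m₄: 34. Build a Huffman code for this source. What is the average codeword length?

2 bits/symbol

Probabilities are the counts divided by 180.
Repeatedly combine the two least-probable nodes; the expected code length is the sum of the merged weights.
merge 17/90 + 1/5 → 7/18
merge 13/45 + 29/90 → 11/18
merge 7/18 + 11/18 → 1
L = 7/18 + 11/18 + 1 = 2 bits/symbol.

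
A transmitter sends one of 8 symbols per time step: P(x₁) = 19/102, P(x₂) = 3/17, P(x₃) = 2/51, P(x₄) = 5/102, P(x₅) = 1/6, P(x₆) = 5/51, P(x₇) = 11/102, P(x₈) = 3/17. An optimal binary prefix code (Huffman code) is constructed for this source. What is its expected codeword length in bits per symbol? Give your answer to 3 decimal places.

2.902 bits/symbol

Repeatedly combine the two least-probable nodes; the expected code length is the sum of the merged weights.
merge 2/51 + 5/102 → 3/34
merge 3/34 + 5/51 → 19/102
merge 11/102 + 1/6 → 14/51
merge 3/17 + 3/17 → 6/17
merge 19/102 + 19/102 → 19/51
merge 14/51 + 6/17 → 32/51
merge 19/51 + 32/51 → 1
L = 3/34 + 19/102 + 14/51 + 6/17 + 19/51 + 32/51 + 1 = 148/51 ≈ 2.902 bits/symbol.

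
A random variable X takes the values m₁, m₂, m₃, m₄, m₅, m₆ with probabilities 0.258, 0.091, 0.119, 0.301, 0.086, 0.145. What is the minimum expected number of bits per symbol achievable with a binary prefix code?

Repeatedly combine the two least-probable nodes; the expected code length is the sum of the merged weights.
merge 43/500 + 91/1000 → 177/1000
merge 119/1000 + 29/200 → 33/125
merge 177/1000 + 129/500 → 87/200
merge 33/125 + 301/1000 → 113/200
merge 87/200 + 113/200 → 1
L = 177/1000 + 33/125 + 87/200 + 113/200 + 1 = 2441/1000 = 2.441 bits/symbol.

2.441 bits/symbol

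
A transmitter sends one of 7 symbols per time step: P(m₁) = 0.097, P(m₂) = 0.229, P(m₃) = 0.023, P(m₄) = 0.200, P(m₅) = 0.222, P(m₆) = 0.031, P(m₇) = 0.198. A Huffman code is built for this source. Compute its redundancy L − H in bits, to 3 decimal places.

0.051 bits

Entropy H = −Σ p log₂ p ≈ 2.5030 bits.
Huffman merges: 23/1000+31/1000→27/500; 27/500+97/1000→151/1000; 151/1000+99/500→349/1000; 1/5+111/500→211/500; 229/1000+349/1000→289/500; 211/500+289/500→1. L = 1277/500 ≈ 2.5540.
L − H = 2.5540 − 2.5030 = 0.051 bits.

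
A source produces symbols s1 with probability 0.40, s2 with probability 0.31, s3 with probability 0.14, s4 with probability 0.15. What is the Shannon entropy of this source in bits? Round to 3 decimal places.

H = −Σ pᵢ log₂ pᵢ.
−0.40·log₂(0.40) = 0.5288
−0.31·log₂(0.31) = 0.5238
−0.14·log₂(0.14) = 0.3971
−0.15·log₂(0.15) = 0.4105
Sum ≈ 1.8602 → 1.860 bits.

1.860 bits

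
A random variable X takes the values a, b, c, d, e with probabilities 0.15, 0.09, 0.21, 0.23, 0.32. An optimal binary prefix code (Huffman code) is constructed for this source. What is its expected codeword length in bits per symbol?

Repeatedly combine the two least-probable nodes; the expected code length is the sum of the merged weights.
merge 9/100 + 3/20 → 6/25
merge 21/100 + 23/100 → 11/25
merge 6/25 + 8/25 → 14/25
merge 11/25 + 14/25 → 1
L = 6/25 + 11/25 + 14/25 + 1 = 56/25 = 2.24 bits/symbol.

2.24 bits/symbol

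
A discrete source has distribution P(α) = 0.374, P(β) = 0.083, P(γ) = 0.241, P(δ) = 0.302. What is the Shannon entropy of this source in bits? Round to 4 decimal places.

H = −Σ pᵢ log₂ pᵢ.
−0.374·log₂(0.374) = 0.5307
−0.083·log₂(0.083) = 0.2980
−0.241·log₂(0.241) = 0.4947
−0.302·log₂(0.302) = 0.5217
Sum ≈ 1.8451 → 1.8451 bits.

1.8451 bits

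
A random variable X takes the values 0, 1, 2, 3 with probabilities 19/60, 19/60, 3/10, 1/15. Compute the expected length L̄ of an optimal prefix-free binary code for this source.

2 bits/symbol

Repeatedly combine the two least-probable nodes; the expected code length is the sum of the merged weights.
merge 1/15 + 3/10 → 11/30
merge 19/60 + 19/60 → 19/30
merge 11/30 + 19/30 → 1
L = 11/30 + 19/30 + 1 = 2 bits/symbol.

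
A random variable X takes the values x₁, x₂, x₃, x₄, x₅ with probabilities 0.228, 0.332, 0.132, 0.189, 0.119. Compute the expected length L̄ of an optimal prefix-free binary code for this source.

2.251 bits/symbol

Repeatedly combine the two least-probable nodes; the expected code length is the sum of the merged weights.
merge 119/1000 + 33/250 → 251/1000
merge 189/1000 + 57/250 → 417/1000
merge 251/1000 + 83/250 → 583/1000
merge 417/1000 + 583/1000 → 1
L = 251/1000 + 417/1000 + 583/1000 + 1 = 2251/1000 = 2.251 bits/symbol.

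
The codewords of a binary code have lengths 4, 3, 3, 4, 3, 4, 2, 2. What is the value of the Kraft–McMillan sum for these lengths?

1.0625

With common denominator 2^4 = 16: Σ 2^(−ℓᵢ) = 1/16 + 2/16 + 2/16 + 1/16 + 2/16 + 1/16 + 4/16 + 4/16 = 17/16 = 1.0625.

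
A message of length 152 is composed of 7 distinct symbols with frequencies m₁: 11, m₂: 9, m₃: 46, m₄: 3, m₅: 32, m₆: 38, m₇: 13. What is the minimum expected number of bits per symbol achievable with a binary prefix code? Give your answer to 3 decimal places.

2.467 bits/symbol

Probabilities are the counts divided by 152.
Repeatedly combine the two least-probable nodes; the expected code length is the sum of the merged weights.
merge 3/152 + 9/152 → 3/38
merge 11/152 + 3/38 → 23/152
merge 13/152 + 23/152 → 9/38
merge 4/19 + 9/38 → 17/38
merge 1/4 + 23/76 → 21/38
merge 17/38 + 21/38 → 1
L = 3/38 + 23/152 + 9/38 + 17/38 + 21/38 + 1 = 375/152 ≈ 2.467 bits/symbol.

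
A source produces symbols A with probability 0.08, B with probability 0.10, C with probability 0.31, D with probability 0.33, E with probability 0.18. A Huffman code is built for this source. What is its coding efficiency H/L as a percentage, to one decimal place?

Entropy H = −Σ p log₂ p ≈ 2.1206 bits.
Huffman merges: 2/25+1/10→9/50; 9/50+9/50→9/25; 31/100+33/100→16/25; 9/25+16/25→1. L = 109/50 ≈ 2.1800.
Efficiency = H/L = 2.1206/2.1800 = 97.3%.

97.3%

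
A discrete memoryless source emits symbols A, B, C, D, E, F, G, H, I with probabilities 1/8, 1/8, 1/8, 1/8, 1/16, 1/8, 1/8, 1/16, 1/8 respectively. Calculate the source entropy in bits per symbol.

3.125 bits

Each probability is a power of 1/2, so log₂(1/p) is an integer.
H = Σ p·log₂(1/p) = 1/8·3 + 1/8·3 + 1/8·3 + 1/8·3 + 1/16·4 + 1/8·3 + 1/8·3 + 1/16·4 + 1/8·3 = 3.125 bits.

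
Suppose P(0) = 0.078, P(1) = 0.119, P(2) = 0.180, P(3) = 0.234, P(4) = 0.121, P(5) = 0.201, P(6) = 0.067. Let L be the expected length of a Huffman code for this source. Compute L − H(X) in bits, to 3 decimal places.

Entropy H = −Σ p log₂ p ≈ 2.6834 bits.
Huffman merges: 67/1000+39/500→29/200; 119/1000+121/1000→6/25; 29/200+9/50→13/40; 201/1000+117/500→87/200; 6/25+13/40→113/200; 87/200+113/200→1. L = 271/100 ≈ 2.7100.
L − H = 2.7100 − 2.6834 = 0.027 bits.

0.027 bits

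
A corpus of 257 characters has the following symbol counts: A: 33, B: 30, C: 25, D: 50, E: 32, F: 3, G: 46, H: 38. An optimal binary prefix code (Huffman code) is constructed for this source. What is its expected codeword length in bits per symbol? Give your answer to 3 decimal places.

2.914 bits/symbol

Probabilities are the counts divided by 257.
Repeatedly combine the two least-probable nodes; the expected code length is the sum of the merged weights.
merge 3/257 + 25/257 → 28/257
merge 28/257 + 30/257 → 58/257
merge 32/257 + 33/257 → 65/257
merge 38/257 + 46/257 → 84/257
merge 50/257 + 58/257 → 108/257
merge 65/257 + 84/257 → 149/257
merge 108/257 + 149/257 → 1
L = 28/257 + 58/257 + 65/257 + 84/257 + 108/257 + 149/257 + 1 = 749/257 ≈ 2.914 bits/symbol.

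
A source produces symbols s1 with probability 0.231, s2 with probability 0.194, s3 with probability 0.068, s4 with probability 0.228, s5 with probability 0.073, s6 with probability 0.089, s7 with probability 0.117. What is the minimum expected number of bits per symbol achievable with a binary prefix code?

Repeatedly combine the two least-probable nodes; the expected code length is the sum of the merged weights.
merge 17/250 + 73/1000 → 141/1000
merge 89/1000 + 117/1000 → 103/500
merge 141/1000 + 97/500 → 67/200
merge 103/500 + 57/250 → 217/500
merge 231/1000 + 67/200 → 283/500
merge 217/500 + 283/500 → 1
L = 141/1000 + 103/500 + 67/200 + 217/500 + 283/500 + 1 = 1341/500 = 2.682 bits/symbol.

2.682 bits/symbol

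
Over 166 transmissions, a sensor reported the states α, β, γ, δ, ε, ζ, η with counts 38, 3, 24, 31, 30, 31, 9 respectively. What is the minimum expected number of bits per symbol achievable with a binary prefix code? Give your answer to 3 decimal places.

Probabilities are the counts divided by 166.
Repeatedly combine the two least-probable nodes; the expected code length is the sum of the merged weights.
merge 3/166 + 9/166 → 6/83
merge 6/83 + 12/83 → 18/83
merge 15/83 + 31/166 → 61/166
merge 31/166 + 18/83 → 67/166
merge 19/83 + 61/166 → 99/166
merge 67/166 + 99/166 → 1
L = 6/83 + 18/83 + 61/166 + 67/166 + 99/166 + 1 = 441/166 ≈ 2.657 bits/symbol.

2.657 bits/symbol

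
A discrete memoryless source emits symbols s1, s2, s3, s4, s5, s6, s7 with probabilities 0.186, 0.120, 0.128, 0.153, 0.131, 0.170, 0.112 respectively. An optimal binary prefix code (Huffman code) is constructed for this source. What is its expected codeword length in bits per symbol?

2.814 bits/symbol

Repeatedly combine the two least-probable nodes; the expected code length is the sum of the merged weights.
merge 14/125 + 3/25 → 29/125
merge 16/125 + 131/1000 → 259/1000
merge 153/1000 + 17/100 → 323/1000
merge 93/500 + 29/125 → 209/500
merge 259/1000 + 323/1000 → 291/500
merge 209/500 + 291/500 → 1
L = 29/125 + 259/1000 + 323/1000 + 209/500 + 291/500 + 1 = 1407/500 = 2.814 bits/symbol.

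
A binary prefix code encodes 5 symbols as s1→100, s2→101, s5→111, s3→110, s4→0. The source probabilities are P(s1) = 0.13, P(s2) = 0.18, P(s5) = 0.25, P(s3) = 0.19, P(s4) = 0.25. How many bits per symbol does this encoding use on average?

2.5 bits/symbol

L̄ = Σ pᵢ·ℓᵢ = 0.13·3 + 0.18·3 + 0.25·3 + 0.19·3 + 0.25·1 = 2.5 bits/symbol.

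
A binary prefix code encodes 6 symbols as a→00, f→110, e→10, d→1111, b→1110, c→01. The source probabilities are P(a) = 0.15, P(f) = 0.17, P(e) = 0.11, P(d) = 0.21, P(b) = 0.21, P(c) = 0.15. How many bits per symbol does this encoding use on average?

L̄ = Σ pᵢ·ℓᵢ = 0.15·2 + 0.17·3 + 0.11·2 + 0.21·4 + 0.21·4 + 0.15·2 = 3.01 bits/symbol.

3.01 bits/symbol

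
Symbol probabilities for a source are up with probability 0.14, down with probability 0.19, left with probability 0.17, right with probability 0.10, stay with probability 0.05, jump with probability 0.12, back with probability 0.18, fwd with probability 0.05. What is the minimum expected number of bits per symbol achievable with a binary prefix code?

2.91 bits/symbol

Repeatedly combine the two least-probable nodes; the expected code length is the sum of the merged weights.
merge 1/20 + 1/20 → 1/10
merge 1/10 + 1/10 → 1/5
merge 3/25 + 7/50 → 13/50
merge 17/100 + 9/50 → 7/20
merge 19/100 + 1/5 → 39/100
merge 13/50 + 7/20 → 61/100
merge 39/100 + 61/100 → 1
L = 1/10 + 1/5 + 13/50 + 7/20 + 39/100 + 61/100 + 1 = 291/100 = 2.91 bits/symbol.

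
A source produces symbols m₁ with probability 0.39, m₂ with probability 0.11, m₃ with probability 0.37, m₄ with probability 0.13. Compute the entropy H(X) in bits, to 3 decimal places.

1.793 bits

H = −Σ pᵢ log₂ pᵢ.
−0.39·log₂(0.39) = 0.5298
−0.11·log₂(0.11) = 0.3503
−0.37·log₂(0.37) = 0.5307
−0.13·log₂(0.13) = 0.3826
Sum ≈ 1.7935 → 1.793 bits.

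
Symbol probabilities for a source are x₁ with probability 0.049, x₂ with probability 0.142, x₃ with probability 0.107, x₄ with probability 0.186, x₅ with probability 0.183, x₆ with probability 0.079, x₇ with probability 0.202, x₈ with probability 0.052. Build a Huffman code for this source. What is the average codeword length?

2.893 bits/symbol

Repeatedly combine the two least-probable nodes; the expected code length is the sum of the merged weights.
merge 49/1000 + 13/250 → 101/1000
merge 79/1000 + 101/1000 → 9/50
merge 107/1000 + 71/500 → 249/1000
merge 9/50 + 183/1000 → 363/1000
merge 93/500 + 101/500 → 97/250
merge 249/1000 + 363/1000 → 153/250
merge 97/250 + 153/250 → 1
L = 101/1000 + 9/50 + 249/1000 + 363/1000 + 97/250 + 153/250 + 1 = 2893/1000 = 2.893 bits/symbol.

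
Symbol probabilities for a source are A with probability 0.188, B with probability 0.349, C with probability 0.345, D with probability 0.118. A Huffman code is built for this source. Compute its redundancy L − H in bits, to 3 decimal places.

0.080 bits

Entropy H = −Σ p log₂ p ≈ 1.8768 bits.
Huffman merges: 59/500+47/250→153/500; 153/500+69/200→651/1000; 349/1000+651/1000→1. L = 1957/1000 ≈ 1.9570.
L − H = 1.9570 − 1.8768 = 0.080 bits.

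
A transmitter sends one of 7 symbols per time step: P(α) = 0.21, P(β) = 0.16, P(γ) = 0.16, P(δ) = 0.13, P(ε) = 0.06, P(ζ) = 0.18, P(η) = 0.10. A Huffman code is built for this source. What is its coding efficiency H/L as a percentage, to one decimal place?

Entropy H = −Σ p log₂ p ≈ 2.7225 bits.
Huffman merges: 3/50+1/10→4/25; 13/100+4/25→29/100; 4/25+4/25→8/25; 9/50+21/100→39/100; 29/100+8/25→61/100; 39/100+61/100→1. L = 277/100 ≈ 2.7700.
Efficiency = H/L = 2.7225/2.7700 = 98.3%.

98.3%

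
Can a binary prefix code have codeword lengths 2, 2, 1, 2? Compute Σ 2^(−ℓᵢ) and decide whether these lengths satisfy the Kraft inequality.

1.25; no

With common denominator 2^2 = 4: Σ 2^(−ℓᵢ) = 1/4 + 1/4 + 2/4 + 1/4 = 5/4 = 1.25.
Kraft's inequality requires Σ ≤ 1; here Σ = 1.25 > 1, so no such prefix code exists.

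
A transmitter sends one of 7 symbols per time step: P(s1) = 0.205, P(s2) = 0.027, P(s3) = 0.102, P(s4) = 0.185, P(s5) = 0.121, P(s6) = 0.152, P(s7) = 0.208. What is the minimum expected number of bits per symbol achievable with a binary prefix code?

2.716 bits/symbol

Repeatedly combine the two least-probable nodes; the expected code length is the sum of the merged weights.
merge 27/1000 + 51/500 → 129/1000
merge 121/1000 + 129/1000 → 1/4
merge 19/125 + 37/200 → 337/1000
merge 41/200 + 26/125 → 413/1000
merge 1/4 + 337/1000 → 587/1000
merge 413/1000 + 587/1000 → 1
L = 129/1000 + 1/4 + 337/1000 + 413/1000 + 587/1000 + 1 = 679/250 = 2.716 bits/symbol.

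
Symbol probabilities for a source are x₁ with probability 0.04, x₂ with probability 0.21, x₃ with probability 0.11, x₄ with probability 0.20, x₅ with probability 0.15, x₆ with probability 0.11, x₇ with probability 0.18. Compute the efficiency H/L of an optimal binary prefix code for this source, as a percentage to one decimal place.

97.8%

Entropy H = −Σ p log₂ p ≈ 2.6794 bits.
Huffman merges: 1/25+11/100→3/20; 11/100+3/20→13/50; 3/20+9/50→33/100; 1/5+21/100→41/100; 13/50+33/100→59/100; 41/100+59/100→1. L = 137/50 ≈ 2.7400.
Efficiency = H/L = 2.6794/2.7400 = 97.8%.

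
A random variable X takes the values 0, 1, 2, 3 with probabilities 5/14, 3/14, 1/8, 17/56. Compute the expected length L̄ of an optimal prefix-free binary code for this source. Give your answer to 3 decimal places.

Repeatedly combine the two least-probable nodes; the expected code length is the sum of the merged weights.
merge 1/8 + 3/14 → 19/56
merge 17/56 + 19/56 → 9/14
merge 5/14 + 9/14 → 1
L = 19/56 + 9/14 + 1 = 111/56 ≈ 1.982 bits/symbol.

1.982 bits/symbol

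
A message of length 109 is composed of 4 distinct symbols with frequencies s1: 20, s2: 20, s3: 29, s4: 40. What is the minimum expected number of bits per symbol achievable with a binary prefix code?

Probabilities are the counts divided by 109.
Repeatedly combine the two least-probable nodes; the expected code length is the sum of the merged weights.
merge 20/109 + 20/109 → 40/109
merge 29/109 + 40/109 → 69/109
merge 40/109 + 69/109 → 1
L = 40/109 + 69/109 + 1 = 2 bits/symbol.

2 bits/symbol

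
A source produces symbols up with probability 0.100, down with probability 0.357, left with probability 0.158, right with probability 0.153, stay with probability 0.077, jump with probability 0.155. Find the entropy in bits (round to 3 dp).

2.399 bits

H = −Σ pᵢ log₂ pᵢ.
−0.100·log₂(0.100) = 0.3322
−0.357·log₂(0.357) = 0.5305
−0.158·log₂(0.158) = 0.4206
−0.153·log₂(0.153) = 0.4144
−0.077·log₂(0.077) = 0.2848
−0.155·log₂(0.155) = 0.4169
Sum ≈ 2.3994 → 2.399 bits.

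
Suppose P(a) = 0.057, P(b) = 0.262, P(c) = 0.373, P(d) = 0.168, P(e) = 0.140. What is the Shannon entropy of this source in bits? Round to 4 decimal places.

H = −Σ pᵢ log₂ pᵢ.
−0.057·log₂(0.057) = 0.2356
−0.262·log₂(0.262) = 0.5063
−0.373·log₂(0.373) = 0.5307
−0.168·log₂(0.168) = 0.4323
−0.140·log₂(0.140) = 0.3971
Sum ≈ 2.1020 → 2.1020 bits.

2.1020 bits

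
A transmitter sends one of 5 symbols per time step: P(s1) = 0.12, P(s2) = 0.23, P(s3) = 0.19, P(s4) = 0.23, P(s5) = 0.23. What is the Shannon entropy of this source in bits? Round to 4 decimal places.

H = −Σ pᵢ log₂ pᵢ.
−0.12·log₂(0.12) = 0.3671
−0.23·log₂(0.23) = 0.4877
−0.19·log₂(0.19) = 0.4552
−0.23·log₂(0.23) = 0.4877
−0.23·log₂(0.23) = 0.4877
Sum ≈ 2.2853 → 2.2853 bits.

2.2853 bits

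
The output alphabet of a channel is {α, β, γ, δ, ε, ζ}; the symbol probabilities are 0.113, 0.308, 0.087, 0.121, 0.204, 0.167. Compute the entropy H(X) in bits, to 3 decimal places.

2.453 bits

H = −Σ pᵢ log₂ pᵢ.
−0.113·log₂(0.113) = 0.3555
−0.308·log₂(0.308) = 0.5233
−0.087·log₂(0.087) = 0.3065
−0.121·log₂(0.121) = 0.3687
−0.204·log₂(0.204) = 0.4678
−0.167·log₂(0.167) = 0.4312
Sum ≈ 2.4530 → 2.453 bits.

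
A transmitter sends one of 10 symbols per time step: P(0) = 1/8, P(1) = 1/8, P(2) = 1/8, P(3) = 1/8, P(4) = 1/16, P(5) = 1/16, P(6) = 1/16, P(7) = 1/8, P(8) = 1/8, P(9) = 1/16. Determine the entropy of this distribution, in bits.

3.25 bits

Each probability is a power of 1/2, so log₂(1/p) is an integer.
H = Σ p·log₂(1/p) = 1/8·3 + 1/8·3 + 1/8·3 + 1/8·3 + 1/16·4 + 1/16·4 + 1/16·4 + 1/8·3 + 1/8·3 + 1/16·4 = 3.25 bits.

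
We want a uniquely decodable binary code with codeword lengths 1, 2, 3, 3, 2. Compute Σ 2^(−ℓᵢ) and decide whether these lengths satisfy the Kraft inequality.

1.25; no

With common denominator 2^3 = 8: Σ 2^(−ℓᵢ) = 4/8 + 2/8 + 1/8 + 1/8 + 2/8 = 10/8 = 1.25.
Kraft's inequality requires Σ ≤ 1; here Σ = 1.25 > 1, so no such prefix code exists.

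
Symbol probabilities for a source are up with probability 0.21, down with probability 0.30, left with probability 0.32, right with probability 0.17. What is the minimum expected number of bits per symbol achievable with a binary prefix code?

Repeatedly combine the two least-probable nodes; the expected code length is the sum of the merged weights.
merge 17/100 + 21/100 → 19/50
merge 3/10 + 8/25 → 31/50
merge 19/50 + 31/50 → 1
L = 19/50 + 31/50 + 1 = 2 bits/symbol.

2 bits/symbol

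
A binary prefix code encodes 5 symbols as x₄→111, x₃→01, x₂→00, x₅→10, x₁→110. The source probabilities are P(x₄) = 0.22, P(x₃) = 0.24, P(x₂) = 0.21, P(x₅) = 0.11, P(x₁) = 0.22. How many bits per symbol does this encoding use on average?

2.44 bits/symbol

L̄ = Σ pᵢ·ℓᵢ = 0.22·3 + 0.24·2 + 0.21·2 + 0.11·2 + 0.22·3 = 2.44 bits/symbol.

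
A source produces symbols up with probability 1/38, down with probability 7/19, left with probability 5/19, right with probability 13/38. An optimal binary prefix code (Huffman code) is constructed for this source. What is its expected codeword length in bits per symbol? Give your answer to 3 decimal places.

1.921 bits/symbol

Repeatedly combine the two least-probable nodes; the expected code length is the sum of the merged weights.
merge 1/38 + 5/19 → 11/38
merge 11/38 + 13/38 → 12/19
merge 7/19 + 12/19 → 1
L = 11/38 + 12/19 + 1 = 73/38 ≈ 1.921 bits/symbol.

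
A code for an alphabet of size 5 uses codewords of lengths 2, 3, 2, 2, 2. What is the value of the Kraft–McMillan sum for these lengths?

1.125

With common denominator 2^3 = 8: Σ 2^(−ℓᵢ) = 2/8 + 1/8 + 2/8 + 2/8 + 2/8 = 9/8 = 1.125.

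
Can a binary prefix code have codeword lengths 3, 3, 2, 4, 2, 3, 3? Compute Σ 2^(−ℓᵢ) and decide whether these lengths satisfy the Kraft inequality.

With common denominator 2^4 = 16: Σ 2^(−ℓᵢ) = 2/16 + 2/16 + 4/16 + 1/16 + 4/16 + 2/16 + 2/16 = 17/16 = 1.0625.
Kraft's inequality requires Σ ≤ 1; here Σ = 1.0625 > 1, so no such prefix code exists.

1.0625; no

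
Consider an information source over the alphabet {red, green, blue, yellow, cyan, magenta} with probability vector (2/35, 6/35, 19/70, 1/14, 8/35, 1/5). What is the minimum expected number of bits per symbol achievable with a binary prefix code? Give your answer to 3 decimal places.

Repeatedly combine the two least-probable nodes; the expected code length is the sum of the merged weights.
merge 2/35 + 1/14 → 9/70
merge 9/70 + 6/35 → 3/10
merge 1/5 + 8/35 → 3/7
merge 19/70 + 3/10 → 4/7
merge 3/7 + 4/7 → 1
L = 9/70 + 3/10 + 3/7 + 4/7 + 1 = 17/7 ≈ 2.429 bits/symbol.

2.429 bits/symbol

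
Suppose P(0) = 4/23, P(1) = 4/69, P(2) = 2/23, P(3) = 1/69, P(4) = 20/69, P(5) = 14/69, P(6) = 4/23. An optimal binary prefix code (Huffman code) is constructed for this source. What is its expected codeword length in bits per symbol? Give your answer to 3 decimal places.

Repeatedly combine the two least-probable nodes; the expected code length is the sum of the merged weights.
merge 1/69 + 4/69 → 5/69
merge 5/69 + 2/23 → 11/69
merge 11/69 + 4/23 → 1/3
merge 4/23 + 14/69 → 26/69
merge 20/69 + 1/3 → 43/69
merge 26/69 + 43/69 → 1
L = 5/69 + 11/69 + 1/3 + 26/69 + 43/69 + 1 = 59/23 ≈ 2.565 bits/symbol.

2.565 bits/symbol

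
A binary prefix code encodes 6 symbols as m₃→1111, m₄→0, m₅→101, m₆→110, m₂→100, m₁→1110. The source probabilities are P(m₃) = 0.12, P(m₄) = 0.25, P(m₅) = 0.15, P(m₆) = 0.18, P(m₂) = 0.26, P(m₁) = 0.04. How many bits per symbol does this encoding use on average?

2.66 bits/symbol

L̄ = Σ pᵢ·ℓᵢ = 0.12·4 + 0.25·1 + 0.15·3 + 0.18·3 + 0.26·3 + 0.04·4 = 2.66 bits/symbol.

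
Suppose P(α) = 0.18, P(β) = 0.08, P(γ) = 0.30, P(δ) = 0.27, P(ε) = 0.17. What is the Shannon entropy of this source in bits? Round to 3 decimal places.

2.203 bits

H = −Σ pᵢ log₂ pᵢ.
−0.18·log₂(0.18) = 0.4453
−0.08·log₂(0.08) = 0.2915
−0.30·log₂(0.30) = 0.5211
−0.27·log₂(0.27) = 0.5100
−0.17·log₂(0.17) = 0.4346
Sum ≈ 2.2025 → 2.203 bits.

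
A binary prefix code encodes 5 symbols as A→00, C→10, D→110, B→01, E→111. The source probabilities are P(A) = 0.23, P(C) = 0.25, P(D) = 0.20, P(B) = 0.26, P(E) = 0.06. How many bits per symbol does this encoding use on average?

2.26 bits/symbol

L̄ = Σ pᵢ·ℓᵢ = 0.23·2 + 0.25·2 + 0.20·3 + 0.26·2 + 0.06·3 = 2.26 bits/symbol.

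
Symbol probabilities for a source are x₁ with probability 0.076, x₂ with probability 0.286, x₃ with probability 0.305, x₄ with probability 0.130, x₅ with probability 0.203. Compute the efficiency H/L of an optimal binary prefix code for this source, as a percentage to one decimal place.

98.4%

Entropy H = −Σ p log₂ p ≈ 2.1712 bits.
Huffman merges: 19/250+13/100→103/500; 203/1000+103/500→409/1000; 143/500+61/200→591/1000; 409/1000+591/1000→1. L = 1103/500 ≈ 2.2060.
Efficiency = H/L = 2.1712/2.2060 = 98.4%.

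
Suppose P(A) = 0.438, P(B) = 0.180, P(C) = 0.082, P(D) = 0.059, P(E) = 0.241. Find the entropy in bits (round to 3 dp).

H = −Σ pᵢ log₂ pᵢ.
−0.438·log₂(0.438) = 0.5217
−0.180·log₂(0.180) = 0.4453
−0.082·log₂(0.082) = 0.2959
−0.059·log₂(0.059) = 0.2409
−0.241·log₂(0.241) = 0.4947
Sum ≈ 1.9985 → 1.998 bits.

1.998 bits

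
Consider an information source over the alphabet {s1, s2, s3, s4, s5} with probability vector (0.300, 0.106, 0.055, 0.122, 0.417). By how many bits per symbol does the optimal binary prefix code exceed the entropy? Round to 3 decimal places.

0.036 bits

Entropy H = −Σ p log₂ p ≈ 1.9909 bits.
Huffman merges: 11/200+53/500→161/1000; 61/500+161/1000→283/1000; 283/1000+3/10→583/1000; 417/1000+583/1000→1. L = 2027/1000 ≈ 2.0270.
L − H = 2.0270 − 1.9909 = 0.036 bits.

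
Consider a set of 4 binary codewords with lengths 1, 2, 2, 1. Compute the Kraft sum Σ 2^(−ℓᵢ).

With common denominator 2^2 = 4: Σ 2^(−ℓᵢ) = 2/4 + 1/4 + 1/4 + 2/4 = 6/4 = 1.5.

1.5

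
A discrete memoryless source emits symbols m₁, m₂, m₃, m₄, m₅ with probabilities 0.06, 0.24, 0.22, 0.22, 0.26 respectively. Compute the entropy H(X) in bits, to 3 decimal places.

H = −Σ pᵢ log₂ pᵢ.
−0.06·log₂(0.06) = 0.2435
−0.24·log₂(0.24) = 0.4941
−0.22·log₂(0.22) = 0.4806
−0.22·log₂(0.22) = 0.4806
−0.26·log₂(0.26) = 0.5053
Sum ≈ 2.2041 → 2.204 bits.

2.204 bits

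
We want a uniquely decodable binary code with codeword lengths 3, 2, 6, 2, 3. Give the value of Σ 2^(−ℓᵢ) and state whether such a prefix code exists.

With common denominator 2^6 = 64: Σ 2^(−ℓᵢ) = 8/64 + 16/64 + 1/64 + 16/64 + 8/64 = 49/64 = 0.765625.
Kraft's inequality requires Σ ≤ 1; here Σ = 0.765625 ≤ 1, so such a prefix code exists.

0.765625; yes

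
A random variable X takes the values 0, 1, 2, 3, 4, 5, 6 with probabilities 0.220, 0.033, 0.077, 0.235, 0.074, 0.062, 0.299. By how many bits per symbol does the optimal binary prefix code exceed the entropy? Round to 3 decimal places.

Entropy H = −Σ p log₂ p ≈ 2.4663 bits.
Huffman merges: 33/1000+31/500→19/200; 37/500+77/1000→151/1000; 19/200+151/1000→123/500; 11/50+47/200→91/200; 123/500+299/1000→109/200; 91/200+109/200→1. L = 623/250 ≈ 2.4920.
L − H = 2.4920 − 2.4663 = 0.026 bits.

0.026 bits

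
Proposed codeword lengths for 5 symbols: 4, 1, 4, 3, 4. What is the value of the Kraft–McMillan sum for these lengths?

0.8125

With common denominator 2^4 = 16: Σ 2^(−ℓᵢ) = 1/16 + 8/16 + 1/16 + 2/16 + 1/16 = 13/16 = 0.8125.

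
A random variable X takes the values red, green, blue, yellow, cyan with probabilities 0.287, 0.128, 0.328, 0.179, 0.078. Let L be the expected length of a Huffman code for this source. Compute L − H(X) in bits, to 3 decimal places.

0.051 bits

Entropy H = −Σ p log₂ p ≈ 2.1553 bits.
Huffman merges: 39/500+16/125→103/500; 179/1000+103/500→77/200; 287/1000+41/125→123/200; 77/200+123/200→1. L = 1103/500 ≈ 2.2060.
L − H = 2.2060 − 2.1553 = 0.051 bits.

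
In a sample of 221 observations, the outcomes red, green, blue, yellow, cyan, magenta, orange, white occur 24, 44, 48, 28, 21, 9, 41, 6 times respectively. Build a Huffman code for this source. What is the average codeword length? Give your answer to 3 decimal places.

Probabilities are the counts divided by 221.
Repeatedly combine the two least-probable nodes; the expected code length is the sum of the merged weights.
merge 6/221 + 9/221 → 15/221
merge 15/221 + 21/221 → 36/221
merge 24/221 + 28/221 → 4/17
merge 36/221 + 41/221 → 77/221
merge 44/221 + 48/221 → 92/221
merge 4/17 + 77/221 → 129/221
merge 92/221 + 129/221 → 1
L = 15/221 + 36/221 + 4/17 + 77/221 + 92/221 + 129/221 + 1 = 622/221 ≈ 2.814 bits/symbol.

2.814 bits/symbol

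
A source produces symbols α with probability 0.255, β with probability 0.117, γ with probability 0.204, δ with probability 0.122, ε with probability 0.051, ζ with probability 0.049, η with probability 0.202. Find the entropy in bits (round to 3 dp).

2.601 bits

H = −Σ pᵢ log₂ pᵢ.
−0.255·log₂(0.255) = 0.5027
−0.117·log₂(0.117) = 0.3622
−0.204·log₂(0.204) = 0.4678
−0.122·log₂(0.122) = 0.3703
−0.051·log₂(0.051) = 0.2190
−0.049·log₂(0.049) = 0.2132
−0.202·log₂(0.202) = 0.4661
Sum ≈ 2.6013 → 2.601 bits.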